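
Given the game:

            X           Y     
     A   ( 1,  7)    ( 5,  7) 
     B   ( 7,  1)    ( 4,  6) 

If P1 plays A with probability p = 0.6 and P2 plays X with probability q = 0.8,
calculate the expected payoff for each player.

E[P1] = 3.64, E[P2] = 5.0

Work:
E[P1] = p·q·π₁(A,X) + p·(1-q)·π₁(A,Y) + (1-p)·q·π₁(B,X) + (1-p)·(1-q)·π₁(B,Y)
= 0.6·0.8·1 + 0.6·0.2·5 + 0.4·0.8·7 + 0.4·0.2·4
= 3.64

E[P2] = 5.0 (similar calculation)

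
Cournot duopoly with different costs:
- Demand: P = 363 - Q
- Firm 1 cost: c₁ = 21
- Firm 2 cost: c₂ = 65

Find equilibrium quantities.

q₁* = 128.67, q₂* = 84.67

Work:
Reaction: q₁ = (363 - 21 - q₂)/2
Reaction: q₂ = (363 - 65 - q₁)/2
Solve simultaneously:
q₁* = (363 - 2×21 + 65)/3 = 128.67
q₂* = (363 - 2×65 + 21)/3 = 84.67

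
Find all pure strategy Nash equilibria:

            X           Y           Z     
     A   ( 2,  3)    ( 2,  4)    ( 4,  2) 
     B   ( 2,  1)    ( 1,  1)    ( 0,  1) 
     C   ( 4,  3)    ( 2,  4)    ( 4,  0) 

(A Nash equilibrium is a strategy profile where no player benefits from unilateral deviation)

Nash equilibrium: (A, Y), (C, Y)

Work:
Best responses:
  P1 vs X: payoffs [2, 2, 4] → best response C (payoff 4)
  P1 vs Y: payoffs [2, 1, 2] → best response A/C (payoff 2)
  P1 vs Z: payoffs [4, 0, 4] → best response A/C (payoff 4)
  P2 vs A: payoffs [3, 4, 2] → best response Y (payoff 4)
  P2 vs B: payoffs [1, 1, 1] → best response X/Y/Z (payoff 1)
  P2 vs C: payoffs [3, 4, 0] → best response Y (payoff 4)
Mutual best responses: (A,Y), (C,Y) → Nash equilibria.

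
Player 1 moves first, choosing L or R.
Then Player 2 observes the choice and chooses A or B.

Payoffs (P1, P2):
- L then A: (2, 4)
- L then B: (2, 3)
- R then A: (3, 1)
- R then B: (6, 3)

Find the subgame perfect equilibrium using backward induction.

P1 plays R, P2 plays A after L and B after R; Payoff (6, 3)

Work:
Backward induction:
After L: P2 chooses A → P1 gets 2
After R: P2 chooses B → P1 gets 6
P1 chooses R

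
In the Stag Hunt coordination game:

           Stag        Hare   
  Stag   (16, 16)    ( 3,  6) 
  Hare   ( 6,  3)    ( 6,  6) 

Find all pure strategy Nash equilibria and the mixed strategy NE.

Pure NE: (Stag, Stag) and (Hare, Hare); Mixed NE: p = 0.2308, q = 0.2308

Work:
Check pure NE:
(Stag, Stag): (16, 16) - no unilateral deviation beneficial
(Hare, Hare): (6, 6) - no unilateral deviation beneficial
Mixed NE: P1 plays Stag with p = 0.2308, P2 plays Stag with q = 0.2308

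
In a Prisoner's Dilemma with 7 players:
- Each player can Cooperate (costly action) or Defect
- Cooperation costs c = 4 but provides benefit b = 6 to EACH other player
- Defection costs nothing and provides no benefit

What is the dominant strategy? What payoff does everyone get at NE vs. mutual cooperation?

Dominant: Defect; NE payoff = 0; Coop payoff = 32

Work:
Defect dominates (saves cost c = 4, benefit to others is external)
NE: All defect → everyone gets 0
If all cooperate: each receives (6)×6 - 4 = 32
Social dilemma: 32 > 0 but NE gives 0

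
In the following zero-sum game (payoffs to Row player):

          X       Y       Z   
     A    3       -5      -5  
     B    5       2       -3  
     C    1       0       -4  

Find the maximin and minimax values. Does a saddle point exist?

Maximin = -3, Minimax = -3, Saddle: True

Work:
Row minimums: [-5, -3, -4] → maximin = -3
Column maximums: [5, 2, -3] → minimax = -3
Saddle point exists! Game value = -3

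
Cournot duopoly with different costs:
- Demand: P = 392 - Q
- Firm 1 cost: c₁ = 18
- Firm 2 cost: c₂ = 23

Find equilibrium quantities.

q₁* = 126.33, q₂* = 121.33

Work:
Reaction: q₁ = (392 - 18 - q₂)/2
Reaction: q₂ = (392 - 23 - q₁)/2
Solve simultaneously:
q₁* = (392 - 2×18 + 23)/3 = 126.33
q₂* = (392 - 2×23 + 18)/3 = 121.33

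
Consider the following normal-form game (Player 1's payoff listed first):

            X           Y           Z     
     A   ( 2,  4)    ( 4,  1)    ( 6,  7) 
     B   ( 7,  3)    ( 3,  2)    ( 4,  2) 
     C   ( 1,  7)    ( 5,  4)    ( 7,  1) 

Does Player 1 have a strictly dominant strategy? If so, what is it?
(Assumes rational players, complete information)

No strictly dominant strategy exists for Player 1

Work:
A strategy strictly dominates another if it gives a strictly higher payoff against every opponent action. Compare each pair of P1's strategies column-by-column:
  A vs B: [2 vs 7, 4 vs 3, 6 vs 4] → A does not strictly dominate B (column X: 2 ≤ 7)
  A vs C: [2 vs 1, 4 vs 5, 6 vs 7] → A does not strictly dominate C (column Y: 4 ≤ 5)
  B vs A: [7 vs 2, 3 vs 4, 4 vs 6] → B does not strictly dominate A (column Y: 3 ≤ 4)
  B vs C: [7 vs 1, 3 vs 5, 4 vs 7] → B does not strictly dominate C (column Y: 3 ≤ 5)
  C vs A: [1 vs 2, 5 vs 4, 7 vs 6] → C does not strictly dominate A (column X: 1 ≤ 2)
  C vs B: [1 vs 7, 5 vs 3, 7 vs 4] → C does not strictly dominate B (column X: 1 ≤ 7)
No single strategy strictly dominates all others → no strictly dominant strategy.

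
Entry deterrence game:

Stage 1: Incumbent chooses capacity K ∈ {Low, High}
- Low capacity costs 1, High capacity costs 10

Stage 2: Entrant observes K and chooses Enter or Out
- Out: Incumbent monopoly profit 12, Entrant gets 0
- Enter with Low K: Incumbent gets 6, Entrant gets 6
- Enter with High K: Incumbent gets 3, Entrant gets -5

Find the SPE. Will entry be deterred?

SPE: (Low, Enter|Low, Out|High); Entry not deterred. Incumbent net profit = 5, Entrant gets 6

Work:
After Low K: Entrant enters (6 > 0)
After High K: Entrant stays out (-5 < 0)
Incumbent: Low → 6−1=5, High → 12−10=2
Incumbent chooses Low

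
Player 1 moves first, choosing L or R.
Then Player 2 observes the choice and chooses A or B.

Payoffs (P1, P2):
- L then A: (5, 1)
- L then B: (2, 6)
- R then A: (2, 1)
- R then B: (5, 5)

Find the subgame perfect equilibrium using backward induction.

P1 plays R, P2 plays B after L and B after R; Payoff (5, 5)

Work:
Backward induction:
After L: P2 chooses B → P1 gets 2
After R: P2 chooses B → P1 gets 5
P1 chooses R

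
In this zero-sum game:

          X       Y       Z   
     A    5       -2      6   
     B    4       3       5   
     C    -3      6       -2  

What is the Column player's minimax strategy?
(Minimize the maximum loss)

Column should play X, value = 5

Work:
Column player minimizes Row's maximum payoff:
Column X: max payoff to Row = 5
Column Y: max payoff to Row = 6
Column Z: max payoff to Row = 6
Minimum is 5, achieved by column X.
Minimax strategy: X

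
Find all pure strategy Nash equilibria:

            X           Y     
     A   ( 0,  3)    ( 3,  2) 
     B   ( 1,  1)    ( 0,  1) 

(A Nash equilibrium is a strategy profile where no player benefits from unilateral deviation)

Nash equilibrium: (B, X)

Work:
Best responses:
  P1 vs X: payoffs [0, 1] → best response B (payoff 1)
  P1 vs Y: payoffs [3, 0] → best response A (payoff 3)
  P2 vs A: payoffs [3, 2] → best response X (payoff 3)
  P2 vs B: payoffs [1, 1] → best response X/Y (payoff 1)
Mutual best responses: (B,X) → Nash equilibria.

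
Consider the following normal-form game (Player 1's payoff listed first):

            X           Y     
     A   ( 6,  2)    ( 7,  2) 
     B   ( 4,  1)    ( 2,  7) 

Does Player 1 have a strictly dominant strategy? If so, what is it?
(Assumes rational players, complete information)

Yes, Player 1's strictly dominant strategy is A

Work:
A strategy strictly dominates another if it gives a strictly higher payoff against every opponent action. Compare each pair of P1's strategies column-by-column:
  A vs B: [6 vs 4, 7 vs 2] → A strictly dominates B
  B vs A: [4 vs 6, 2 vs 7] → B does not strictly dominate A (column X: 4 ≤ 6)
A strictly dominates every other strategy → strictly dominant.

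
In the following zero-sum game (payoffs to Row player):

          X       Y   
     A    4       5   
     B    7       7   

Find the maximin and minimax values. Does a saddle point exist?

Maximin = 7, Minimax = 7, Saddle: True

Work:
Row minimums: [4, 7] → maximin = 7
Column maximums: [7, 7] → minimax = 7
Saddle point exists! Game value = 7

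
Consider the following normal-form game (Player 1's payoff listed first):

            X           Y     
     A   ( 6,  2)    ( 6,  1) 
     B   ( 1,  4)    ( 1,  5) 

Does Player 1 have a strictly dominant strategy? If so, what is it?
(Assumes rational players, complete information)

Yes, Player 1's strictly dominant strategy is A

Work:
A strategy strictly dominates another if it gives a strictly higher payoff against every opponent action. Compare each pair of P1's strategies column-by-column:
  A vs B: [6 vs 1, 6 vs 1] → A strictly dominates B
  B vs A: [1 vs 6, 1 vs 6] → B does not strictly dominate A (column X: 1 ≤ 6)
A strictly dominates every other strategy → strictly dominant.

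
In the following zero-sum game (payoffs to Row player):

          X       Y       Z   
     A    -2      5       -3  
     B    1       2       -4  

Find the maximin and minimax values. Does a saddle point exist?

Maximin = -3, Minimax = -3, Saddle: True

Work:
Row minimums: [-3, -4] → maximin = -3
Column maximums: [1, 5, -3] → minimax = -3
Saddle point exists! Game value = -3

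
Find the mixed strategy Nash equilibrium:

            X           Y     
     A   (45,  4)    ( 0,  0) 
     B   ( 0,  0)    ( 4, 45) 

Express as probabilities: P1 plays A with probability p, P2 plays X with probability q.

p = 0.9184, q = 0.0816

Work:
Find probabilities that make opponent indifferent:
P2 chooses q to make P1 indifferent between A and B
P1 chooses p to make P2 indifferent between X and Y
Mixed NE: P1 plays (A: 0.9184, B: 0.0816), P2 plays (X: 0.0816, Y: 0.9184)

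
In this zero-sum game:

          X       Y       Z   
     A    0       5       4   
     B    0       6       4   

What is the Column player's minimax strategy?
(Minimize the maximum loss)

Column should play X, value = 0

Work:
Column player minimizes Row's maximum payoff:
Column X: max payoff to Row = 0
Column Y: max payoff to Row = 6
Column Z: max payoff to Row = 4
Minimum is 0, achieved by column X.
Minimax strategy: X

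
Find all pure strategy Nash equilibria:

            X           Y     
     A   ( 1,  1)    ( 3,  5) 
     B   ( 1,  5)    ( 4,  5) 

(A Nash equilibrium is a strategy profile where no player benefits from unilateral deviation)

Nash equilibrium: (B, X), (B, Y)

Work:
Best responses:
  P1 vs X: payoffs [1, 1] → best response A/B (payoff 1)
  P1 vs Y: payoffs [3, 4] → best response B (payoff 4)
  P2 vs A: payoffs [1, 5] → best response Y (payoff 5)
  P2 vs B: payoffs [5, 5] → best response X/Y (payoff 5)
Mutual best responses: (B,X), (B,Y) → Nash equilibria.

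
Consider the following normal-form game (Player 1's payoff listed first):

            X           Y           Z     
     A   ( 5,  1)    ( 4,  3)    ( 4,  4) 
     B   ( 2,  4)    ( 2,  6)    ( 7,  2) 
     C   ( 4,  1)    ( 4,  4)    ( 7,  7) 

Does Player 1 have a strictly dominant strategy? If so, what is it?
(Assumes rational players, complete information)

No strictly dominant strategy exists for Player 1

Work:
A strategy strictly dominates another if it gives a strictly higher payoff against every opponent action. Compare each pair of P1's strategies column-by-column:
  A vs B: [5 vs 2, 4 vs 2, 4 vs 7] → A does not strictly dominate B (column Z: 4 ≤ 7)
  A vs C: [5 vs 4, 4 vs 4, 4 vs 7] → A does not strictly dominate C (column Y: 4 ≤ 4)
  B vs A: [2 vs 5, 2 vs 4, 7 vs 4] → B does not strictly dominate A (column X: 2 ≤ 5)
  B vs C: [2 vs 4, 2 vs 4, 7 vs 7] → B does not strictly dominate C (column X: 2 ≤ 4)
  C vs A: [4 vs 5, 4 vs 4, 7 vs 4] → C does not strictly dominate A (column X: 4 ≤ 5)
  C vs B: [4 vs 2, 4 vs 2, 7 vs 7] → C does not strictly dominate B (column Z: 7 ≤ 7)
No single strategy strictly dominates all others → no strictly dominant strategy.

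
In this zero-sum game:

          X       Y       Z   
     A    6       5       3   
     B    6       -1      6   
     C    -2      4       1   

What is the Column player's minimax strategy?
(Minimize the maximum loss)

Column should play Y, value = 5

Work:
Column player minimizes Row's maximum payoff:
Column X: max payoff to Row = 6
Column Y: max payoff to Row = 5
Column Z: max payoff to Row = 6
Minimum is 5, achieved by column Y.
Minimax strategy: Y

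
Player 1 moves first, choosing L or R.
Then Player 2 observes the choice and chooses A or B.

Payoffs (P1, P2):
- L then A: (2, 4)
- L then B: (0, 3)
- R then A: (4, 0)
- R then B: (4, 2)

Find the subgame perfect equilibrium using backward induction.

P1 plays R, P2 plays A after L and B after R; Payoff (4, 2)

Work:
Backward induction:
After L: P2 chooses A → P1 gets 2
After R: P2 chooses B → P1 gets 4
P1 chooses R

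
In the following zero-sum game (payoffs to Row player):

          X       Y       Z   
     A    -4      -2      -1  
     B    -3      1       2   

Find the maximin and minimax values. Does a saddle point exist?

Maximin = -3, Minimax = -3, Saddle: True

Work:
Row minimums: [-4, -3] → maximin = -3
Column maximums: [-3, 1, 2] → minimax = -3
Saddle point exists! Game value = -3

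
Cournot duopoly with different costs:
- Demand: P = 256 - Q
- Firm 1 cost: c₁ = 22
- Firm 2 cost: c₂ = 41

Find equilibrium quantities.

q₁* = 84.33, q₂* = 65.33

Work:
Reaction: q₁ = (256 - 22 - q₂)/2
Reaction: q₂ = (256 - 41 - q₁)/2
Solve simultaneously:
q₁* = (256 - 2×22 + 41)/3 = 84.33
q₂* = (256 - 2×41 + 22)/3 = 65.33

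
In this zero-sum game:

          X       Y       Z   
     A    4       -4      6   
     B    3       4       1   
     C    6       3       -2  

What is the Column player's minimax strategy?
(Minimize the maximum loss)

Column should play Y, value = 4

Work:
Column player minimizes Row's maximum payoff:
Column X: max payoff to Row = 6
Column Y: max payoff to Row = 4
Column Z: max payoff to Row = 6
Minimum is 4, achieved by column Y.
Minimax strategy: Y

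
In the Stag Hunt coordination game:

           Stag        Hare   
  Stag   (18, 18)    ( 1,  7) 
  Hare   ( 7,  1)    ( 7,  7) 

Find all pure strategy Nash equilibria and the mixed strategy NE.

Pure NE: (Stag, Stag) and (Hare, Hare); Mixed NE: p = 0.3529, q = 0.3529

Work:
Check pure NE:
(Stag, Stag): (18, 18) - no unilateral deviation beneficial
(Hare, Hare): (7, 7) - no unilateral deviation beneficial
Mixed NE: P1 plays Stag with p = 0.3529, P2 plays Stag with q = 0.3529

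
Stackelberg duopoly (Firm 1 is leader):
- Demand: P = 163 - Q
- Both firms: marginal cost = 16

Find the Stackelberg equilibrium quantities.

q₁* (leader) = 73.5, q₂* (follower) = 36.75

Work:
Follower's reaction: q₂ = (a - c - q₁)/2
Leader substitutes: π₁ = q₁·(a - q₁ - (a-c-q₁)/2 - c)
FOC: q₁* = (163 - 16)/2 = 73.50
Then: q₂* = (163 - 16 - 73.5)/2 = 36.75
Leader has first-mover advantage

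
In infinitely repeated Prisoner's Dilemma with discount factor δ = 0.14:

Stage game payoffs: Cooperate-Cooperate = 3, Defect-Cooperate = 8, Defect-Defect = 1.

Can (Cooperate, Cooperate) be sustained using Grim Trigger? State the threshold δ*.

δ* = 0.7143; since δ = 0.14 < 0.7143, cooperation cannot be sustained

Work:
For Grim Trigger:
Cooperate forever: 3/(1-δ)
Defect then punished: 8 + 1·δ/(1-δ)
Need: 3/(1-δ) ≥ 8 + 1·δ/(1-δ)
Solving: δ ≥ (T-R)/(T-P) = (8-3)/(8-1) = 0.7143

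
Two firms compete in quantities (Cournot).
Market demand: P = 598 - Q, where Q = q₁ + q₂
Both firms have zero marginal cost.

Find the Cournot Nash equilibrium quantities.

q₁* = q₂* = 199.33; P* = 199.33

Work:
Profit: π_i = P·q_i = (a - q_i - q_j)·q_i
FOC: ∂π_i/∂q_i = a - 2q_i - q_j = 0
Reaction function: q_i = (598 - q_j)/2
Symmetry: q* = 598/3 = 199.33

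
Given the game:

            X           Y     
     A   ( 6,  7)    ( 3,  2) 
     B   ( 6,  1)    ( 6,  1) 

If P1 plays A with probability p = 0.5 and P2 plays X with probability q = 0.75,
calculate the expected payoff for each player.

E[P1] = 5.625, E[P2] = 3.375

Work:
E[P1] = p·q·π₁(A,X) + p·(1-q)·π₁(A,Y) + (1-p)·q·π₁(B,X) + (1-p)·(1-q)·π₁(B,Y)
= 0.5·0.75·6 + 0.5·0.25·3 + 0.5·0.75·6 + 0.5·0.25·6
= 5.625

E[P2] = 3.375 (similar calculation)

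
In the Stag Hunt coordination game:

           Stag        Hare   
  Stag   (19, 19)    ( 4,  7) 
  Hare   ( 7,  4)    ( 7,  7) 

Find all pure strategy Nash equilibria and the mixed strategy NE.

Pure NE: (Stag, Stag) and (Hare, Hare); Mixed NE: p = 0.2, q = 0.2

Work:
Check pure NE:
(Stag, Stag): (19, 19) - no unilateral deviation beneficial
(Hare, Hare): (7, 7) - no unilateral deviation beneficial
Mixed NE: P1 plays Stag with p = 0.2, P2 plays Stag with q = 0.2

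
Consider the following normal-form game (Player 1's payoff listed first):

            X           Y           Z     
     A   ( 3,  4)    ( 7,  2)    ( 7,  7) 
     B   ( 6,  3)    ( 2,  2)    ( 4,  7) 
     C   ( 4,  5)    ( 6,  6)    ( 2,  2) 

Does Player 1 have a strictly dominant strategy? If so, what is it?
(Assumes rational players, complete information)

No strictly dominant strategy exists for Player 1

Work:
A strategy strictly dominates another if it gives a strictly higher payoff against every opponent action. Compare each pair of P1's strategies column-by-column:
  A vs B: [3 vs 6, 7 vs 2, 7 vs 4] → A does not strictly dominate B (column X: 3 ≤ 6)
  A vs C: [3 vs 4, 7 vs 6, 7 vs 2] → A does not strictly dominate C (column X: 3 ≤ 4)
  B vs A: [6 vs 3, 2 vs 7, 4 vs 7] → B does not strictly dominate A (column Y: 2 ≤ 7)
  B vs C: [6 vs 4, 2 vs 6, 4 vs 2] → B does not strictly dominate C (column Y: 2 ≤ 6)
  C vs A: [4 vs 3, 6 vs 7, 2 vs 7] → C does not strictly dominate A (column Y: 6 ≤ 7)
  C vs B: [4 vs 6, 6 vs 2, 2 vs 4] → C does not strictly dominate B (column X: 4 ≤ 6)
No single strategy strictly dominates all others → no strictly dominant strategy.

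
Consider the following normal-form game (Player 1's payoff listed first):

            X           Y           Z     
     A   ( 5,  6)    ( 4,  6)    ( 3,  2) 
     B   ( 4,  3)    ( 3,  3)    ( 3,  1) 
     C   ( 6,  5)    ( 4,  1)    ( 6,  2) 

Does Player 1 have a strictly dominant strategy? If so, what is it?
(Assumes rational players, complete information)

No strictly dominant strategy exists for Player 1

Work:
A strategy strictly dominates another if it gives a strictly higher payoff against every opponent action. Compare each pair of P1's strategies column-by-column:
  A vs B: [5 vs 4, 4 vs 3, 3 vs 3] → A does not strictly dominate B (column Z: 3 ≤ 3)
  A vs C: [5 vs 6, 4 vs 4, 3 vs 6] → A does not strictly dominate C (column X: 5 ≤ 6)
  B vs A: [4 vs 5, 3 vs 4, 3 vs 3] → B does not strictly dominate A (column X: 4 ≤ 5)
  B vs C: [4 vs 6, 3 vs 4, 3 vs 6] → B does not strictly dominate C (column X: 4 ≤ 6)
  C vs A: [6 vs 5, 4 vs 4, 6 vs 3] → C does not strictly dominate A (column Y: 4 ≤ 4)
  C vs B: [6 vs 4, 4 vs 3, 6 vs 3] → C strictly dominates B
No single strategy strictly dominates all others → no strictly dominant strategy.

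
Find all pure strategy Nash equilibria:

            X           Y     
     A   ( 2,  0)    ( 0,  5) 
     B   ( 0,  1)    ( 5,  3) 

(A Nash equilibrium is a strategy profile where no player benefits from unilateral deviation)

Nash equilibrium: (B, Y)

Work:
Best responses:
  P1 vs X: payoffs [2, 0] → best response A (payoff 2)
  P1 vs Y: payoffs [0, 5] → best response B (payoff 5)
  P2 vs A: payoffs [0, 5] → best response Y (payoff 5)
  P2 vs B: payoffs [1, 3] → best response Y (payoff 3)
Mutual best responses: (B,Y) → Nash equilibria.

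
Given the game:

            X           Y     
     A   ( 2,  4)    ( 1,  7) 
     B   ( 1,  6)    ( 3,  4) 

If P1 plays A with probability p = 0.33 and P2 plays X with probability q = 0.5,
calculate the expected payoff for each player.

E[P1] = 1.835, E[P2] = 5.165

Work:
E[P1] = p·q·π₁(A,X) + p·(1-q)·π₁(A,Y) + (1-p)·q·π₁(B,X) + (1-p)·(1-q)·π₁(B,Y)
= 0.33·0.5·2 + 0.33·0.5·1 + 0.67·0.5·1 + 0.67·0.5·3
= 1.835

E[P2] = 5.165 (similar calculation)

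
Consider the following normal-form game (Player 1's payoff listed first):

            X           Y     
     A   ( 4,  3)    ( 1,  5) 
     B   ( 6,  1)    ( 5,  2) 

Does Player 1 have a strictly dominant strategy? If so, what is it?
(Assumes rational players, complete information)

Yes, Player 1's strictly dominant strategy is B

Work:
A strategy strictly dominates another if it gives a strictly higher payoff against every opponent action. Compare each pair of P1's strategies column-by-column:
  A vs B: [4 vs 6, 1 vs 5] → A does not strictly dominate B (column X: 4 ≤ 6)
  B vs A: [6 vs 4, 5 vs 1] → B strictly dominates A
B strictly dominates every other strategy → strictly dominant.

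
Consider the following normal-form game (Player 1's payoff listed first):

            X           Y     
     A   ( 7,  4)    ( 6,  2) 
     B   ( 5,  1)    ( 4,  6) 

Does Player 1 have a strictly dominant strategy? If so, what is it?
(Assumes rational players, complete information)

Yes, Player 1's strictly dominant strategy is A

Work:
A strategy strictly dominates another if it gives a strictly higher payoff against every opponent action. Compare each pair of P1's strategies column-by-column:
  A vs B: [7 vs 5, 6 vs 4] → A strictly dominates B
  B vs A: [5 vs 7, 4 vs 6] → B does not strictly dominate A (column X: 5 ≤ 7)
A strictly dominates every other strategy → strictly dominant.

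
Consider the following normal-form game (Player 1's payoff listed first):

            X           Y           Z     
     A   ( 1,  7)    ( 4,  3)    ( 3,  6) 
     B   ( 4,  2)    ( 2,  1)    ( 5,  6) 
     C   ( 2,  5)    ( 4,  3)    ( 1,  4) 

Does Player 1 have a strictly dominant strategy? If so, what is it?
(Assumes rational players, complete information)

No strictly dominant strategy exists for Player 1

Work:
A strategy strictly dominates another if it gives a strictly higher payoff against every opponent action. Compare each pair of P1's strategies column-by-column:
  A vs B: [1 vs 4, 4 vs 2, 3 vs 5] → A does not strictly dominate B (column X: 1 ≤ 4)
  A vs C: [1 vs 2, 4 vs 4, 3 vs 1] → A does not strictly dominate C (column X: 1 ≤ 2)
  B vs A: [4 vs 1, 2 vs 4, 5 vs 3] → B does not strictly dominate A (column Y: 2 ≤ 4)
  B vs C: [4 vs 2, 2 vs 4, 5 vs 1] → B does not strictly dominate C (column Y: 2 ≤ 4)
  C vs A: [2 vs 1, 4 vs 4, 1 vs 3] → C does not strictly dominate A (column Y: 4 ≤ 4)
  C vs B: [2 vs 4, 4 vs 2, 1 vs 5] → C does not strictly dominate B (column X: 2 ≤ 4)
No single strategy strictly dominates all others → no strictly dominant strategy.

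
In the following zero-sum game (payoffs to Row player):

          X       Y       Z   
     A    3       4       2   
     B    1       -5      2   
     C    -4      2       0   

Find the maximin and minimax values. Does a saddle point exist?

Maximin = 2, Minimax = 2, Saddle: True

Work:
Row minimums: [2, -5, -4] → maximin = 2
Column maximums: [3, 4, 2] → minimax = 2
Saddle point exists! Game value = 2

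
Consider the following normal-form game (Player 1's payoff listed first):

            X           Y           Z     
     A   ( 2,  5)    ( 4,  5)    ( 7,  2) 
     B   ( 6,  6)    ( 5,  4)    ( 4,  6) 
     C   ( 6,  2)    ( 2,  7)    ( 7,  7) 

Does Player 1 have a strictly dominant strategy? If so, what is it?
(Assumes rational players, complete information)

No strictly dominant strategy exists for Player 1

Work:
A strategy strictly dominates another if it gives a strictly higher payoff against every opponent action. Compare each pair of P1's strategies column-by-column:
  A vs B: [2 vs 6, 4 vs 5, 7 vs 4] → A does not strictly dominate B (column X: 2 ≤ 6)
  A vs C: [2 vs 6, 4 vs 2, 7 vs 7] → A does not strictly dominate C (column X: 2 ≤ 6)
  B vs A: [6 vs 2, 5 vs 4, 4 vs 7] → B does not strictly dominate A (column Z: 4 ≤ 7)
  B vs C: [6 vs 6, 5 vs 2, 4 vs 7] → B does not strictly dominate C (column X: 6 ≤ 6)
  C vs A: [6 vs 2, 2 vs 4, 7 vs 7] → C does not strictly dominate A (column Y: 2 ≤ 4)
  C vs B: [6 vs 6, 2 vs 5, 7 vs 4] → C does not strictly dominate B (column X: 6 ≤ 6)
No single strategy strictly dominates all others → no strictly dominant strategy.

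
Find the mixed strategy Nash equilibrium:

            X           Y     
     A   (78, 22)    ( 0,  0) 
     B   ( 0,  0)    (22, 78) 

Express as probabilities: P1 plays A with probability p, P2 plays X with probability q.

p = 0.78, q = 0.22

Work:
Find probabilities that make opponent indifferent:
P2 chooses q to make P1 indifferent between A and B
P1 chooses p to make P2 indifferent between X and Y
Mixed NE: P1 plays (A: 0.78, B: 0.22), P2 plays (X: 0.22, Y: 0.78)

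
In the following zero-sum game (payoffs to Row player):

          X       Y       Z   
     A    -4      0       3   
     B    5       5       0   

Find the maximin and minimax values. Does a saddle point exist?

Maximin = 0, Minimax = 3, Saddle: False

Work:
Row minimums: [-4, 0] → maximin = 0
Column maximums: [5, 5, 3] → minimax = 3
No saddle point (maximin ≠ minimax). Mixed strategy needed.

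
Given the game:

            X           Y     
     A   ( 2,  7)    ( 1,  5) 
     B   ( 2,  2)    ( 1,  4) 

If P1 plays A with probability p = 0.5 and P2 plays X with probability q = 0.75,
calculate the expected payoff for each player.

E[P1] = 1.75, E[P2] = 4.5

Work:
E[P1] = p·q·π₁(A,X) + p·(1-q)·π₁(A,Y) + (1-p)·q·π₁(B,X) + (1-p)·(1-q)·π₁(B,Y)
= 0.5·0.75·2 + 0.5·0.25·1 + 0.5·0.75·2 + 0.5·0.25·1
= 1.75

E[P2] = 4.5 (similar calculation)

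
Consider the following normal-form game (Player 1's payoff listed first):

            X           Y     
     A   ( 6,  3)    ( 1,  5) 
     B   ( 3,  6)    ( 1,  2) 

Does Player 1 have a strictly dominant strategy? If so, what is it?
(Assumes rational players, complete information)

No strictly dominant strategy exists for Player 1

Work:
A strategy strictly dominates another if it gives a strictly higher payoff against every opponent action. Compare each pair of P1's strategies column-by-column:
  A vs B: [6 vs 3, 1 vs 1] → A does not strictly dominate B (column Y: 1 ≤ 1)
  B vs A: [3 vs 6, 1 vs 1] → B does not strictly dominate A (column X: 3 ≤ 6)
No single strategy strictly dominates all others → no strictly dominant strategy.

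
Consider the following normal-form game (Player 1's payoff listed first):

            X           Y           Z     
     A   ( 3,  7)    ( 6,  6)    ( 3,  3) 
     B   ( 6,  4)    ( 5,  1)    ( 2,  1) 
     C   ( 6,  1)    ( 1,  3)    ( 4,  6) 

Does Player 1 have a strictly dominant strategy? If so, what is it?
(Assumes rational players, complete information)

No strictly dominant strategy exists for Player 1

Work:
A strategy strictly dominates another if it gives a strictly higher payoff against every opponent action. Compare each pair of P1's strategies column-by-column:
  A vs B: [3 vs 6, 6 vs 5, 3 vs 2] → A does not strictly dominate B (column X: 3 ≤ 6)
  A vs C: [3 vs 6, 6 vs 1, 3 vs 4] → A does not strictly dominate C (column X: 3 ≤ 6)
  B vs A: [6 vs 3, 5 vs 6, 2 vs 3] → B does not strictly dominate A (column Y: 5 ≤ 6)
  B vs C: [6 vs 6, 5 vs 1, 2 vs 4] → B does not strictly dominate C (column X: 6 ≤ 6)
  C vs A: [6 vs 3, 1 vs 6, 4 vs 3] → C does not strictly dominate A (column Y: 1 ≤ 6)
  C vs B: [6 vs 6, 1 vs 5, 4 vs 2] → C does not strictly dominate B (column X: 6 ≤ 6)
No single strategy strictly dominates all others → no strictly dominant strategy.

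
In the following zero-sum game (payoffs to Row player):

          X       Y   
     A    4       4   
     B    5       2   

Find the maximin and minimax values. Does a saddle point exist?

Maximin = 4, Minimax = 4, Saddle: True

Work:
Row minimums: [4, 2] → maximin = 4
Column maximums: [5, 4] → minimax = 4
Saddle point exists! Game value = 4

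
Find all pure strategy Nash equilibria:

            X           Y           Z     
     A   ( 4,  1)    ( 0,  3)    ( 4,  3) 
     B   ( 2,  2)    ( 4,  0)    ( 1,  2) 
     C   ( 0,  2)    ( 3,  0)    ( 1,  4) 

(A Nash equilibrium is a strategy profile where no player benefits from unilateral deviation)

Nash equilibrium: (A, Z)

Work:
Best responses:
  P1 vs X: payoffs [4, 2, 0] → best response A (payoff 4)
  P1 vs Y: payoffs [0, 4, 3] → best response B (payoff 4)
  P1 vs Z: payoffs [4, 1, 1] → best response A (payoff 4)
  P2 vs A: payoffs [1, 3, 3] → best response Y/Z (payoff 3)
  P2 vs B: payoffs [2, 0, 2] → best response X/Z (payoff 2)
  P2 vs C: payoffs [2, 0, 4] → best response Z (payoff 4)
Mutual best responses: (A,Z) → Nash equilibria.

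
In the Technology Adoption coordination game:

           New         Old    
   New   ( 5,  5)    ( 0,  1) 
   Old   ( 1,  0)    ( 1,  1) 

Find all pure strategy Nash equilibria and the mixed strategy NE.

Pure NE: (New, New) and (Old, Old); Mixed NE: p = 0.2, q = 0.2

Work:
Check pure NE:
(New, New): (5, 5) - no unilateral deviation beneficial
(Old, Old): (1, 1) - no unilateral deviation beneficial
Mixed NE: P1 plays New with p = 0.2, P2 plays New with q = 0.2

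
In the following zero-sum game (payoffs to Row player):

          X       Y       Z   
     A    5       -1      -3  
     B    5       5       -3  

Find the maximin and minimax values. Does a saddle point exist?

Maximin = -3, Minimax = -3, Saddle: True

Work:
Row minimums: [-3, -3] → maximin = -3
Column maximums: [5, 5, -3] → minimax = -3
Saddle point exists! Game value = -3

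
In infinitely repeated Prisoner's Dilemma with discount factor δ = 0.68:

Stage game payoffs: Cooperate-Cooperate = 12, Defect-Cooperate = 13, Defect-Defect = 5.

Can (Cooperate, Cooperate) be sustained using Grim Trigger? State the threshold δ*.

δ* = 0.125; since δ = 0.68 ≥ 0.125, cooperation can be sustained

Work:
For Grim Trigger:
Cooperate forever: 12/(1-δ)
Defect then punished: 13 + 5·δ/(1-δ)
Need: 12/(1-δ) ≥ 13 + 5·δ/(1-δ)
Solving: δ ≥ (T-R)/(T-P) = (13-12)/(13-5) = 0.125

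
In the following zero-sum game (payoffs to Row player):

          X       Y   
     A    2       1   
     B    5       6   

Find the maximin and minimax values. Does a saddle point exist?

Maximin = 5, Minimax = 5, Saddle: True

Work:
Row minimums: [1, 5] → maximin = 5
Column maximums: [5, 6] → minimax = 5
Saddle point exists! Game value = 5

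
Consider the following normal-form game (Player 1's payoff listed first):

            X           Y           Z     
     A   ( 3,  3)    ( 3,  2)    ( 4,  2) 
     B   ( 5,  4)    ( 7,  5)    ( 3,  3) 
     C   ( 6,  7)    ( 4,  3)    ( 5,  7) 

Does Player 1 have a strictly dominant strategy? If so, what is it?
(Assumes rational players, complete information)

No strictly dominant strategy exists for Player 1

Work:
A strategy strictly dominates another if it gives a strictly higher payoff against every opponent action. Compare each pair of P1's strategies column-by-column:
  A vs B: [3 vs 5, 3 vs 7, 4 vs 3] → A does not strictly dominate B (column X: 3 ≤ 5)
  A vs C: [3 vs 6, 3 vs 4, 4 vs 5] → A does not strictly dominate C (column X: 3 ≤ 6)
  B vs A: [5 vs 3, 7 vs 3, 3 vs 4] → B does not strictly dominate A (column Z: 3 ≤ 4)
  B vs C: [5 vs 6, 7 vs 4, 3 vs 5] → B does not strictly dominate C (column X: 5 ≤ 6)
  C vs A: [6 vs 3, 4 vs 3, 5 vs 4] → C strictly dominates A
  C vs B: [6 vs 5, 4 vs 7, 5 vs 3] → C does not strictly dominate B (column Y: 4 ≤ 7)
No single strategy strictly dominates all others → no strictly dominant strategy.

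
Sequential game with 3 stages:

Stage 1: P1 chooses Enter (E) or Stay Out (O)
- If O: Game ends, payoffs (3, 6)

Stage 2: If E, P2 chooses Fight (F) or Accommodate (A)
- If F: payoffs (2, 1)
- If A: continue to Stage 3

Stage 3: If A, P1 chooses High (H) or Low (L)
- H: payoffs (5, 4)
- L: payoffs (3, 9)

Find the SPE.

SPE: (E, A, H); Outcome (5, 4)

Work:
Stage 3: P1 chooses H (5 vs 3)
Stage 2: P2: F->1, A->4 (anticipating H). Choose A
Stage 1: P1: O->3, E->5 (anticipating A, H). Choose E
SPE path: E -> A -> H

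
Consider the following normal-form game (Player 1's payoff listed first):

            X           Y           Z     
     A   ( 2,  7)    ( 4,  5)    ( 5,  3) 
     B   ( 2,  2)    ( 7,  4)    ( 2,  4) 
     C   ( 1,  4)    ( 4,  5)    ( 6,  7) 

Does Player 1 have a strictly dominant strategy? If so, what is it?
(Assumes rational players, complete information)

No strictly dominant strategy exists for Player 1

Work:
A strategy strictly dominates another if it gives a strictly higher payoff against every opponent action. Compare each pair of P1's strategies column-by-column:
  A vs B: [2 vs 2, 4 vs 7, 5 vs 2] → A does not strictly dominate B (column X: 2 ≤ 2)
  A vs C: [2 vs 1, 4 vs 4, 5 vs 6] → A does not strictly dominate C (column Y: 4 ≤ 4)
  B vs A: [2 vs 2, 7 vs 4, 2 vs 5] → B does not strictly dominate A (column X: 2 ≤ 2)
  B vs C: [2 vs 1, 7 vs 4, 2 vs 6] → B does not strictly dominate C (column Z: 2 ≤ 6)
  C vs A: [1 vs 2, 4 vs 4, 6 vs 5] → C does not strictly dominate A (column X: 1 ≤ 2)
  C vs B: [1 vs 2, 4 vs 7, 6 vs 2] → C does not strictly dominate B (column X: 1 ≤ 2)
No single strategy strictly dominates all others → no strictly dominant strategy.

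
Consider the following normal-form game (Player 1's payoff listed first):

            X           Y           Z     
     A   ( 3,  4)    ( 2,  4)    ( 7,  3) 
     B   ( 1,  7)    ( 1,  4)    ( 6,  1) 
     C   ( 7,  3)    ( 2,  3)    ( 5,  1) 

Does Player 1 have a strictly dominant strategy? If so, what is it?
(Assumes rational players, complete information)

No strictly dominant strategy exists for Player 1

Work:
A strategy strictly dominates another if it gives a strictly higher payoff against every opponent action. Compare each pair of P1's strategies column-by-column:
  A vs B: [3 vs 1, 2 vs 1, 7 vs 6] → A strictly dominates B
  A vs C: [3 vs 7, 2 vs 2, 7 vs 5] → A does not strictly dominate C (column X: 3 ≤ 7)
  B vs A: [1 vs 3, 1 vs 2, 6 vs 7] → B does not strictly dominate A (column X: 1 ≤ 3)
  B vs C: [1 vs 7, 1 vs 2, 6 vs 5] → B does not strictly dominate C (column X: 1 ≤ 7)
  C vs A: [7 vs 3, 2 vs 2, 5 vs 7] → C does not strictly dominate A (column Y: 2 ≤ 2)
  C vs B: [7 vs 1, 2 vs 1, 5 vs 6] → C does not strictly dominate B (column Z: 5 ≤ 6)
No single strategy strictly dominates all others → no strictly dominant strategy.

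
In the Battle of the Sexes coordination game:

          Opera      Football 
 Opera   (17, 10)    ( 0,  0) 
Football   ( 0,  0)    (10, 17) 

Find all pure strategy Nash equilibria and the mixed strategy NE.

Pure NE: (Opera, Opera) and (Football, Football); Mixed NE: p = 0.6296, q = 0.3704

Work:
Check pure NE:
(Opera, Opera): (17, 10) - no unilateral deviation beneficial
(Football, Football): (10, 17) - no unilateral deviation beneficial
Mixed NE: P1 plays Opera with p = 0.6296, P2 plays Opera with q = 0.3704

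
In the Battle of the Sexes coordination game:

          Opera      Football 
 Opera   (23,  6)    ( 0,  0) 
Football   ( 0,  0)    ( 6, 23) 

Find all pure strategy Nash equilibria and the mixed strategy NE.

Pure NE: (Opera, Opera) and (Football, Football); Mixed NE: p = 0.7931, q = 0.2069

Work:
Check pure NE:
(Opera, Opera): (23, 6) - no unilateral deviation beneficial
(Football, Football): (6, 23) - no unilateral deviation beneficial
Mixed NE: P1 plays Opera with p = 0.7931, P2 plays Opera with q = 0.2069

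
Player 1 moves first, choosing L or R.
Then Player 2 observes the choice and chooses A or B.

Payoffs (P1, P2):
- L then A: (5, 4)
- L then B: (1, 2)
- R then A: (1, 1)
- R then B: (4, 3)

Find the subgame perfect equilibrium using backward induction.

P1 plays L, P2 plays A after L and B after R; Payoff (5, 4)

Work:
Backward induction:
After L: P2 chooses A → P1 gets 5
After R: P2 chooses B → P1 gets 4
P1 chooses L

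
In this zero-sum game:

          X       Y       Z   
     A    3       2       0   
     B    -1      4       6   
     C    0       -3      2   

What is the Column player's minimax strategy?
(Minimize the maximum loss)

Column should play X, value = 3

Work:
Column player minimizes Row's maximum payoff:
Column X: max payoff to Row = 3
Column Y: max payoff to Row = 4
Column Z: max payoff to Row = 6
Minimum is 3, achieved by column X.
Minimax strategy: X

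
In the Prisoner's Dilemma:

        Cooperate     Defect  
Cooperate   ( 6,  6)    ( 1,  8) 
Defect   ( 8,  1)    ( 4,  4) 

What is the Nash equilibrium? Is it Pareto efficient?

(Defect, Defect) is NE; not Pareto efficient

Work:
Defect dominates Cooperate for both players:
If P2 cooperates: Defect (8) > Cooperate (6)
If P2 defects: Defect (4) > Cooperate (1)
NE: (Defect, Defect) with payoff (4, 4)
But (Cooperate, Cooperate) = (6, 6) Pareto dominates (4, 4)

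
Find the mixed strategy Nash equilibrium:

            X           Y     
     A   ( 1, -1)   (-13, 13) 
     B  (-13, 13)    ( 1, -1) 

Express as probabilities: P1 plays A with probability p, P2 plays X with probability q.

p = 0.5, q = 0.5

Work:
Find probabilities that make opponent indifferent:
P2 chooses q to make P1 indifferent between A and B
P1 chooses p to make P2 indifferent between X and Y
Mixed NE: P1 plays (A: 0.5, B: 0.5), P2 plays (X: 0.5, Y: 0.5)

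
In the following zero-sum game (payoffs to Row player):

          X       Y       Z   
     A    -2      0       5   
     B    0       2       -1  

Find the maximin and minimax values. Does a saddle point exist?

Maximin = -1, Minimax = 0, Saddle: False

Work:
Row minimums: [-2, -1] → maximin = -1
Column maximums: [0, 2, 5] → minimax = 0
No saddle point (maximin ≠ minimax). Mixed strategy needed.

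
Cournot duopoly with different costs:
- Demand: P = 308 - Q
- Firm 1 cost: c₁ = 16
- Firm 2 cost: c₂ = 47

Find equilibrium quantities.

q₁* = 107.67, q₂* = 76.67

Work:
Reaction: q₁ = (308 - 16 - q₂)/2
Reaction: q₂ = (308 - 47 - q₁)/2
Solve simultaneously:
q₁* = (308 - 2×16 + 47)/3 = 107.67
q₂* = (308 - 2×47 + 16)/3 = 76.67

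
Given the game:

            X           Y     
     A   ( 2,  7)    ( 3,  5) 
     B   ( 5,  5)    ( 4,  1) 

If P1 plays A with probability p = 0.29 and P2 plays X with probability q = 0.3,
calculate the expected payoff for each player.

E[P1] = 3.836, E[P2] = 3.186

Work:
E[P1] = p·q·π₁(A,X) + p·(1-q)·π₁(A,Y) + (1-p)·q·π₁(B,X) + (1-p)·(1-q)·π₁(B,Y)
= 0.29·0.3·2 + 0.29·0.7·3 + 0.71·0.3·5 + 0.71·0.7·4
= 3.836

E[P2] = 3.186 (similar calculation)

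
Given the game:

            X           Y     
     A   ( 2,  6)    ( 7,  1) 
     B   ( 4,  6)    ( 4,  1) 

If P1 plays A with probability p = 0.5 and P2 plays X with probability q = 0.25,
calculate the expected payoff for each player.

E[P1] = 4.875, E[P2] = 2.25

Work:
E[P1] = p·q·π₁(A,X) + p·(1-q)·π₁(A,Y) + (1-p)·q·π₁(B,X) + (1-p)·(1-q)·π₁(B,Y)
= 0.5·0.25·2 + 0.5·0.75·7 + 0.5·0.25·4 + 0.5·0.75·4
= 4.875

E[P2] = 2.25 (similar calculation)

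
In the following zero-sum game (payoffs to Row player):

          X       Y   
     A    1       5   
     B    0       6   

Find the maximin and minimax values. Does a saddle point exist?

Maximin = 1, Minimax = 1, Saddle: True

Work:
Row minimums: [1, 0] → maximin = 1
Column maximums: [1, 6] → minimax = 1
Saddle point exists! Game value = 1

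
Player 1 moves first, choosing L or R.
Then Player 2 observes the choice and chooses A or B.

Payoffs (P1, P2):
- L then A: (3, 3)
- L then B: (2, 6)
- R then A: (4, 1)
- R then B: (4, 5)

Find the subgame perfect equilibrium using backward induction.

P1 plays R, P2 plays B after L and B after R; Payoff (4, 5)

Work:
Backward induction:
After L: P2 chooses B → P1 gets 2
After R: P2 chooses B → P1 gets 4
P1 chooses R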